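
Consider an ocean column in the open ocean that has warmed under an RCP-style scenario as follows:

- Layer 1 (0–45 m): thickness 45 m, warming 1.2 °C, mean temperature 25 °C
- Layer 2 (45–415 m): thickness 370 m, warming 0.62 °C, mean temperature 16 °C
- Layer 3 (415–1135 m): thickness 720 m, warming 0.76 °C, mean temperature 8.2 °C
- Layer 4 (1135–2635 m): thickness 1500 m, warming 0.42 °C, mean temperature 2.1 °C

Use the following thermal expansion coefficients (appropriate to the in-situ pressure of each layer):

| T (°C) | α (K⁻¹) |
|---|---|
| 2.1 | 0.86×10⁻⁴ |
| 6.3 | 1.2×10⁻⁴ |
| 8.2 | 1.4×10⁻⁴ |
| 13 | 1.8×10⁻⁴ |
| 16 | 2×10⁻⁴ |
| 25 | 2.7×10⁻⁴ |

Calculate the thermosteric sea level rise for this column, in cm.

Layer 1 at 25 °C → α = 2.7×10⁻⁴ K⁻¹
Layer 2 at 16 °C → α = 2×10⁻⁴ K⁻¹
Layer 3 at 8.2 °C → α = 1.4×10⁻⁴ K⁻¹
Layer 4 at 2.1 °C → α = 0.86×10⁻⁴ K⁻¹
Layer 1: 2.7×10⁻⁴ × 1.2 × 45 = 0.01458 m
0.62 × 2×10⁻⁴ × 370 = 0.04588 m
Layer 3: 1.4×10⁻⁴ × 0.76 × 720 = 0.076608 m
1135–2635 m: 0.42 × 1500 × 0.86×10⁻⁴ = 0.05418 m
Δh = 0.01458 + 0.04588 + 0.076608 + 0.05418 = 0.191248 m

19.1 cm of thermosteric rise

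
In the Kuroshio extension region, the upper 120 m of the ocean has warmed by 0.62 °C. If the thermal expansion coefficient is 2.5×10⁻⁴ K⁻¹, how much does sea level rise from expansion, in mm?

Δh = αΔT·H = 2.5×10⁻⁴ × 0.62 × 120 = 0.01860 m

19 mm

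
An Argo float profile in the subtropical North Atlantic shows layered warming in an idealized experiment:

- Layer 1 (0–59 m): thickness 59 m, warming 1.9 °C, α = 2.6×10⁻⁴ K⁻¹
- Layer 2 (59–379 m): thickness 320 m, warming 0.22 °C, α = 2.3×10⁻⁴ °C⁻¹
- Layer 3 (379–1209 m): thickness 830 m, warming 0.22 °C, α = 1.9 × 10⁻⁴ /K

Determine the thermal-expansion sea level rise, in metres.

0–59 m: 59 × 1.9 × 2.6×10⁻⁴ = 0.029146 m
2.3×10⁻⁴ × 320 × 0.22 = 0.016192 m
379–1209 m: 1.9×10⁻⁴ × 830 × 0.22 = 0.034694 m
Δh = 0.029146 + 0.016192 + 0.034694 = 0.080032 m ≈ 0.0800 m

Δh = 0.0800 m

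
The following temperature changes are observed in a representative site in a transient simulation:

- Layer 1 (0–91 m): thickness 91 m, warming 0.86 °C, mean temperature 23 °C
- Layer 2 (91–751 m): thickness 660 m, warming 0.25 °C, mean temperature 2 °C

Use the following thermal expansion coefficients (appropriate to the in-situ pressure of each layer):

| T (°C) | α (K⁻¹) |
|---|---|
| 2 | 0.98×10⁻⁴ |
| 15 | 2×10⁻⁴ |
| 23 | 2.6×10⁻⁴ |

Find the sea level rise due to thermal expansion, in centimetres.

Δh ≈ 3.7 cm

Layer 1 at 23 °C → α = 2.6×10⁻⁴ K⁻¹
Layer 2 at 2 °C → α = 0.98×10⁻⁴ K⁻¹
0–91 m: 2.6×10⁻⁴ × 0.86 × 91 = 0.0203476 m
660 × 0.25 × 0.98×10⁻⁴ = 0.01617 m
Δh = 0.0203476 + 0.01617 = 0.0365176 m ≈ 3.7 cm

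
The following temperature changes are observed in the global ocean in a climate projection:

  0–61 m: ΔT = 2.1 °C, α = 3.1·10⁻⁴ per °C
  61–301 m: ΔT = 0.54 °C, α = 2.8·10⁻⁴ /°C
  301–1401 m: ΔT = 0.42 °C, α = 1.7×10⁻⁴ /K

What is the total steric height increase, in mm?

Layer 1: 2.1 × 61 × 3.1×10⁻⁴ = 0.039711 m
Layer 2: 0.54 × 2.8×10⁻⁴ × 240 = 0.036288 m
1.7×10⁻⁴ × 1100 × 0.42 = 0.07854 m
Δh = 0.039711 + 0.036288 + 0.07854 = 0.154539 m

Δh ≈ 150 mm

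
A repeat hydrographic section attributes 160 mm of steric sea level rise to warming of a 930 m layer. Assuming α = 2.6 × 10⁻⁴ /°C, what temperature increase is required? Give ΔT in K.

about 0.66 K

ΔT = Δh/(αH) = 0.16 / (2.6×10⁻⁴ × 930) ≈ 0.6617 K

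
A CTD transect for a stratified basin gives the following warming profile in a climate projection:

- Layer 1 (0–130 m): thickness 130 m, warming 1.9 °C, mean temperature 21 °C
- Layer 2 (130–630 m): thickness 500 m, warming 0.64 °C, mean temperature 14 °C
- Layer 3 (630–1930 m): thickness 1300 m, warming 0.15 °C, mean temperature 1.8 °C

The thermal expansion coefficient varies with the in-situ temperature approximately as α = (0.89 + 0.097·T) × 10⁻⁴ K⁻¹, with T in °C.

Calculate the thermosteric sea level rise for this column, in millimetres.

about 165 mm

Layer 1: α = (0.89 + 0.097×21)×10⁻⁴ = 2.927×10⁻⁴ K⁻¹
Layer 2: α = (0.89 + 0.097×14)×10⁻⁴ = 2.248×10⁻⁴ K⁻¹
Layer 3: α = (0.89 + 0.097×1.8)×10⁻⁴ = 1.0646×10⁻⁴ K⁻¹
1.9 × 130 × 2.927×10⁻⁴ = 0.0722969 m
Layer 2: 0.64 × 500 × 2.248×10⁻⁴ = 0.071936 m
630–1930 m: 1.0646×10⁻⁴ × 1300 × 0.15 = 0.0207597 m
Δh = 0.0722969 + 0.071936 + 0.0207597 = 0.1649926 m ≈ 165 mm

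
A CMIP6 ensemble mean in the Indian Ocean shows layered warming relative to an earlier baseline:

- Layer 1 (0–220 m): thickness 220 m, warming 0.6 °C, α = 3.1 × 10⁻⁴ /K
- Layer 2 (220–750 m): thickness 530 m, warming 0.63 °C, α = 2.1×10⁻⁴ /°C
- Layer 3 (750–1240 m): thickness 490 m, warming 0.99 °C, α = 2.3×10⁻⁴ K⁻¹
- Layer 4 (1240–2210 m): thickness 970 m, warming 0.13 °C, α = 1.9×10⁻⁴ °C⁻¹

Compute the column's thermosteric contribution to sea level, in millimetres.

Δh ≈ 250 mm

0–220 m: 220 × 3.1×10⁻⁴ × 0.6 = 0.04092 m
Layer 2: 0.63 × 2.1×10⁻⁴ × 530 = 0.070119 m
2.3×10⁻⁴ × 0.99 × 490 = 0.111573 m
0.13 × 970 × 1.9×10⁻⁴ = 0.023959 m
Δh = 0.04092 + 0.070119 + 0.111573 + 0.023959 = 0.246571 m ≈ 250 mm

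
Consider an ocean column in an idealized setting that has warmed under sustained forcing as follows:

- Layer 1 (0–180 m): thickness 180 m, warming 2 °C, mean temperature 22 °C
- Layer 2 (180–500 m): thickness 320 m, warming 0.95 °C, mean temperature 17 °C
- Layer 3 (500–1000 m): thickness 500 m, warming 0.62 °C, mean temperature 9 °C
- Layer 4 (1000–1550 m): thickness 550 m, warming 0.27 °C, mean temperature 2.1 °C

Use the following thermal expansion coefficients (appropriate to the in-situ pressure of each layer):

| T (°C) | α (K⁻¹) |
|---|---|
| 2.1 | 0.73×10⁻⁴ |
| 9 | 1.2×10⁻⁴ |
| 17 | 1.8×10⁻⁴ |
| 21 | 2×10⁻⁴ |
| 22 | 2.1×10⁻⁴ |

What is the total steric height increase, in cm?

17.8 cm of thermosteric rise

Layer 1 at 22 °C → α = 2.1×10⁻⁴ K⁻¹
Layer 2 at 17 °C → α = 1.8×10⁻⁴ K⁻¹
Layer 3 at 9 °C → α = 1.2×10⁻⁴ K⁻¹
Layer 4 at 2.1 °C → α = 0.73×10⁻⁴ K⁻¹
180 × 2.1×10⁻⁴ × 2 = 0.07560 m
180–500 m: 320 × 0.95 × 1.8×10⁻⁴ = 0.05472 m
Layer 3: 500 × 1.2×10⁻⁴ × 0.62 = 0.03720 m
1000–1550 m: 0.73×10⁻⁴ × 550 × 0.27 = 0.0108405 m
Δh = 0.07560 + 0.05472 + 0.03720 + 0.0108405 = 0.1783605 m ≈ 17.8 cm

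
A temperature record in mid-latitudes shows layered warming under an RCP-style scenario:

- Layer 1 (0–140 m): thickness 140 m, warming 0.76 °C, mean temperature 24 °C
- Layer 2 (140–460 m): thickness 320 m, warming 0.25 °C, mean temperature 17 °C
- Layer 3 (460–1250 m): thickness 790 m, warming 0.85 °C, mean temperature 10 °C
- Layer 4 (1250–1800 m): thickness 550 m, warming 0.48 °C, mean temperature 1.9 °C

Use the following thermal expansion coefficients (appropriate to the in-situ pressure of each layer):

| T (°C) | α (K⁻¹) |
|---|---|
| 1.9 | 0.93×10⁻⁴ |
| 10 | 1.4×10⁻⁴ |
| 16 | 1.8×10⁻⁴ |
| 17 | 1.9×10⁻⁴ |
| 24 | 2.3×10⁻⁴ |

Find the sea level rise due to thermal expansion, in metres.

Layer 1 at 24 °C → α = 2.3×10⁻⁴ K⁻¹
Layer 2 at 17 °C → α = 1.9×10⁻⁴ K⁻¹
Layer 3 at 10 °C → α = 1.4×10⁻⁴ K⁻¹
Layer 4 at 1.9 °C → α = 0.93×10⁻⁴ K⁻¹
Layer 1: 140 × 2.3×10⁻⁴ × 0.76 = 0.024472 m
Layer 2: 1.9×10⁻⁴ × 0.25 × 320 = 0.01520 m
1.4×10⁻⁴ × 0.85 × 790 = 0.09401 m
550 × 0.48 × 0.93×10⁻⁴ = 0.024552 m
Δh = 0.024472 + 0.01520 + 0.09401 + 0.024552 = 0.158234 m ≈ 0.158 m

0.158 m of thermosteric rise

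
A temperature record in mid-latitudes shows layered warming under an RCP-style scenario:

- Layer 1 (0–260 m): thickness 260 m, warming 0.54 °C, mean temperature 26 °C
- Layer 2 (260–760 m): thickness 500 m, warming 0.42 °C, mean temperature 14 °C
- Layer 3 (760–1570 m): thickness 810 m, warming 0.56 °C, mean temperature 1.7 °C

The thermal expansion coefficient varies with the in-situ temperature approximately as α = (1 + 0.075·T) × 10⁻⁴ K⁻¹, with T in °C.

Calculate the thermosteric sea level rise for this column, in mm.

Δh ≈ 136 mm

Layer 1: α = (1 + 0.075×26)×10⁻⁴ = 2.95×10⁻⁴ K⁻¹
Layer 2: α = (1 + 0.075×14)×10⁻⁴ = 2.05×10⁻⁴ K⁻¹
Layer 3: α = (1 + 0.075×1.7)×10⁻⁴ = 1.1275×10⁻⁴ K⁻¹
0.54 × 2.95×10⁻⁴ × 260 = 0.041418 m
2.05×10⁻⁴ × 0.42 × 500 = 0.04305 m
810 × 1.1275×10⁻⁴ × 0.56 = 0.0511434 m
Δh = 0.041418 + 0.04305 + 0.0511434 = 0.1356114 m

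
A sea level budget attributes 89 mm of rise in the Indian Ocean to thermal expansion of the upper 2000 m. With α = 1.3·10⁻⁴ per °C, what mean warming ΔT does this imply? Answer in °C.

0.342 °C

ΔT = Δh/(αH) = 0.089 / (1.3×10⁻⁴ × 2000) ≈ 0.3423 °C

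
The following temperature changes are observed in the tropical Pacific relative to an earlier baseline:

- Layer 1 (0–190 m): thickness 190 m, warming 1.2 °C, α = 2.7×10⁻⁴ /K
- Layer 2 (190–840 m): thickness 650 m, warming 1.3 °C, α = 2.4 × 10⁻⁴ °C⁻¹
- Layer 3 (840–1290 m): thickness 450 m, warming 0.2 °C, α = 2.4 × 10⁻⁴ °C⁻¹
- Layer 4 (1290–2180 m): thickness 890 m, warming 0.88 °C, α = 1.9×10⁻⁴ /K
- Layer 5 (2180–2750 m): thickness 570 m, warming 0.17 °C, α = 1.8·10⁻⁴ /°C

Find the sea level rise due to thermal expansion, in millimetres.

450 mm

2.7×10⁻⁴ × 190 × 1.2 = 0.06156 m
Layer 2: 1.3 × 2.4×10⁻⁴ × 650 = 0.20280 m
450 × 2.4×10⁻⁴ × 0.2 = 0.02160 m
1.9×10⁻⁴ × 0.88 × 890 = 0.148808 m
1.8×10⁻⁴ × 0.17 × 570 = 0.017442 m
Δh = 0.06156 + 0.20280 + 0.02160 + 0.148808 + 0.017442 = 0.45221 m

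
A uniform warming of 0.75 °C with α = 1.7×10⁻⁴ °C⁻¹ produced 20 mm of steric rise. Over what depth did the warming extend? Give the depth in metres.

H = Δh/(αΔT) = 0.02 / (1.7×10⁻⁴ × 0.75) ≈ 156.9 m

157 m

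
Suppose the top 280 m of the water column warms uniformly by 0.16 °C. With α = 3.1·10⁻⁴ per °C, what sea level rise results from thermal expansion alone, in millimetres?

Δh = αΔT·H = 3.1×10⁻⁴ × 0.16 × 280 = 0.013888 m

Δh = 14 mm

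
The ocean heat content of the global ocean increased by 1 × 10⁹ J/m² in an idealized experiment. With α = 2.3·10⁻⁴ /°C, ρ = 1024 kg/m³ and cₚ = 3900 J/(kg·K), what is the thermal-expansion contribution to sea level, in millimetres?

Δh = αQ/(ρcₚ) = 2.3×10⁻⁴ × 1×10⁹ / (1024 × 3900) ≈ 0.057592 m

57.6 mm of thermosteric rise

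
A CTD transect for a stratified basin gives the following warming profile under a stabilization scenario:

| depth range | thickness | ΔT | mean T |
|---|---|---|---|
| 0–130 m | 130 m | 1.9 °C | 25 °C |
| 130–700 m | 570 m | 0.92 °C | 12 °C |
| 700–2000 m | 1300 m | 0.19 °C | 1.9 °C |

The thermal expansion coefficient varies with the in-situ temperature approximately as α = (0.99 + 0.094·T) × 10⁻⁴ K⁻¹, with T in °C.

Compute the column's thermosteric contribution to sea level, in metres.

Δh ≈ 0.222 m

Layer 1: α = (0.99 + 0.094×25)×10⁻⁴ = 3.34×10⁻⁴ K⁻¹
Layer 2: α = (0.99 + 0.094×12)×10⁻⁴ = 2.118×10⁻⁴ K⁻¹
Layer 3: α = (0.99 + 0.094×1.9)×10⁻⁴ = 1.1686×10⁻⁴ K⁻¹
Layer 1: 3.34×10⁻⁴ × 1.9 × 130 = 0.082498 m
130–700 m: 570 × 0.92 × 2.118×10⁻⁴ = 0.11106792 m
1.1686×10⁻⁴ × 0.19 × 1300 = 0.02886442 m
Δh = 0.082498 + 0.11106792 + 0.02886442 = 0.22243034 m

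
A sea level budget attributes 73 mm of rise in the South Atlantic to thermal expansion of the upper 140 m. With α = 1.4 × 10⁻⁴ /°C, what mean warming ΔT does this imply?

3.72 °C

ΔT = Δh/(αH) = 0.073 / (1.4×10⁻⁴ × 140) ≈ 3.724 °C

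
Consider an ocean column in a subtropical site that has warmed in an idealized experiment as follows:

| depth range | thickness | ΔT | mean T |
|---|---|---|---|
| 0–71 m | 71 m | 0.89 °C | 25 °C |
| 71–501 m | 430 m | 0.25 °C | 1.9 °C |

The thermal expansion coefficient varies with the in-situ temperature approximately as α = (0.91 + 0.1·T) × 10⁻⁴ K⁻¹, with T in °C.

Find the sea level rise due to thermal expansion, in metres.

about 0.0334 m

Layer 1: α = (0.91 + 0.1×25)×10⁻⁴ = 3.41×10⁻⁴ K⁻¹
Layer 2: α = (0.91 + 0.1×1.9)×10⁻⁴ = 1.1×10⁻⁴ K⁻¹
0–71 m: 3.41×10⁻⁴ × 71 × 0.89 = 0.02154779 m
71–501 m: 0.25 × 1.1×10⁻⁴ × 430 = 0.011825 m
Δh = 0.02154779 + 0.011825 = 0.03337279 m ≈ 0.0334 m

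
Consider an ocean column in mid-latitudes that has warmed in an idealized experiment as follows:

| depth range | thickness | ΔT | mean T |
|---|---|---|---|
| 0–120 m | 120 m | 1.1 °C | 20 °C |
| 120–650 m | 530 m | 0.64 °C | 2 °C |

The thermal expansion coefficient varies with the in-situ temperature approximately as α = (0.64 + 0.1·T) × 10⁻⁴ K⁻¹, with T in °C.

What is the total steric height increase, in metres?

0.0633 m

Layer 1: α = (0.64 + 0.1×20)×10⁻⁴ = 2.64×10⁻⁴ K⁻¹
Layer 2: α = (0.64 + 0.1×2)×10⁻⁴ = 0.84×10⁻⁴ K⁻¹
120 × 1.1 × 2.64×10⁻⁴ = 0.034848 m
530 × 0.64 × 0.84×10⁻⁴ = 0.0284928 m
Δh = 0.034848 + 0.0284928 = 0.0633408 m ≈ 0.0633 m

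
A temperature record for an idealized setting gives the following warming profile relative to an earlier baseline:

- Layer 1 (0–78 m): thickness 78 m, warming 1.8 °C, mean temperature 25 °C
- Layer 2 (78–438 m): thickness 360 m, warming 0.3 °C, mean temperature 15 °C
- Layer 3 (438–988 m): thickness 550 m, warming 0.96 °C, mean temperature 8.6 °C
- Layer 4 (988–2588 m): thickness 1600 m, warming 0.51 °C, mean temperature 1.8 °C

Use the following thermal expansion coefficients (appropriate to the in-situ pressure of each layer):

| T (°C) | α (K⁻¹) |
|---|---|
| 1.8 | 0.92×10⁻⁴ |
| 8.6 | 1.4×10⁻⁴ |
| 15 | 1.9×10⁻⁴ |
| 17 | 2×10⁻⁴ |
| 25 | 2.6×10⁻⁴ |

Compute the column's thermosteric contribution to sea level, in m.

0.206 m

Layer 1 at 25 °C → α = 2.6×10⁻⁴ K⁻¹
Layer 2 at 15 °C → α = 1.9×10⁻⁴ K⁻¹
Layer 3 at 8.6 °C → α = 1.4×10⁻⁴ K⁻¹
Layer 4 at 1.8 °C → α = 0.92×10⁻⁴ K⁻¹
Layer 1: 1.8 × 78 × 2.6×10⁻⁴ = 0.036504 m
360 × 1.9×10⁻⁴ × 0.3 = 0.02052 m
550 × 1.4×10⁻⁴ × 0.96 = 0.07392 m
988–2588 m: 1600 × 0.51 × 0.92×10⁻⁴ = 0.075072 m
Δh = 0.036504 + 0.02052 + 0.07392 + 0.075072 = 0.206016 m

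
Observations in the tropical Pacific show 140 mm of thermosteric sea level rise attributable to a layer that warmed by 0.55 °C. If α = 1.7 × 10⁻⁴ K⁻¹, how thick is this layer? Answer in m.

H = Δh/(αΔT) = 0.14 / (1.7×10⁻⁴ × 0.55) ≈ 1497 m

about 1500 m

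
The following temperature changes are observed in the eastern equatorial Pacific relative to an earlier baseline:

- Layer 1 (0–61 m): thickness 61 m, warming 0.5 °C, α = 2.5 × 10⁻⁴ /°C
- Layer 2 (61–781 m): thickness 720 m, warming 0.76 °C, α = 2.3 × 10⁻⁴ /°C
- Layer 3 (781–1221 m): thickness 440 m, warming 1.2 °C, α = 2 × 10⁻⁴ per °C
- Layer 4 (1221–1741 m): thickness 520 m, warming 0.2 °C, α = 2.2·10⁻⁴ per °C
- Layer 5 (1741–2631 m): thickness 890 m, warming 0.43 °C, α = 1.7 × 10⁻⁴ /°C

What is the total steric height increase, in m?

Layer 1: 61 × 2.5×10⁻⁴ × 0.5 = 0.007625 m
720 × 2.3×10⁻⁴ × 0.76 = 0.125856 m
781–1221 m: 1.2 × 2×10⁻⁴ × 440 = 0.10560 m
Layer 4: 2.2×10⁻⁴ × 0.2 × 520 = 0.02288 m
890 × 1.7×10⁻⁴ × 0.43 = 0.065059 m
Δh = 0.007625 + 0.125856 + 0.10560 + 0.02288 + 0.065059 = 0.32702 m

Δh ≈ 0.327 m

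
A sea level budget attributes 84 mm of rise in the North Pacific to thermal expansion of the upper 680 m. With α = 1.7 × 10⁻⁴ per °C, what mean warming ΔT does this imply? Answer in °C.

ΔT ≈ 0.727 °C

ΔT = Δh/(αH) = 0.084 / (1.7×10⁻⁴ × 680) ≈ 0.7266 °C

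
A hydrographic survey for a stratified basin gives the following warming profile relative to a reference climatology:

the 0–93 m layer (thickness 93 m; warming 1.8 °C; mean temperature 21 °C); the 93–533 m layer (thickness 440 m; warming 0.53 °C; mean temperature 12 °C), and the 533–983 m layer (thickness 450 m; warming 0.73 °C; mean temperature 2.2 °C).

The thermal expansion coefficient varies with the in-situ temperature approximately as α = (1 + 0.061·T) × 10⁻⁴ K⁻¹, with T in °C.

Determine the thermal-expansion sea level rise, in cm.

Layer 1: α = (1 + 0.061×21)×10⁻⁴ = 2.281×10⁻⁴ K⁻¹
Layer 2: α = (1 + 0.061×12)×10⁻⁴ = 1.732×10⁻⁴ K⁻¹
Layer 3: α = (1 + 0.061×2.2)×10⁻⁴ = 1.1342×10⁻⁴ K⁻¹
Layer 1: 2.281×10⁻⁴ × 93 × 1.8 = 0.03818394 m
0.53 × 1.732×10⁻⁴ × 440 = 0.04039024 m
Layer 3: 0.73 × 1.1342×10⁻⁴ × 450 = 0.03725847 m
Δh = 0.03818394 + 0.04039024 + 0.03725847 = 0.11583265 m ≈ 12 cm

12 cm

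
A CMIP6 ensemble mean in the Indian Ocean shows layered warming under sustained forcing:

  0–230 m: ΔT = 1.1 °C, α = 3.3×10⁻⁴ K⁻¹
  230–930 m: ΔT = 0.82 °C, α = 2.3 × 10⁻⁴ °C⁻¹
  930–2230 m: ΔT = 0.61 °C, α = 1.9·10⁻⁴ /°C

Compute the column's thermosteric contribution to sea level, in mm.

0–230 m: 1.1 × 230 × 3.3×10⁻⁴ = 0.08349 m
700 × 0.82 × 2.3×10⁻⁴ = 0.13202 m
930–2230 m: 1300 × 1.9×10⁻⁴ × 0.61 = 0.15067 m
Δh = 0.08349 + 0.13202 + 0.15067 = 0.36618 m ≈ 366 mm

366 mm of thermosteric rise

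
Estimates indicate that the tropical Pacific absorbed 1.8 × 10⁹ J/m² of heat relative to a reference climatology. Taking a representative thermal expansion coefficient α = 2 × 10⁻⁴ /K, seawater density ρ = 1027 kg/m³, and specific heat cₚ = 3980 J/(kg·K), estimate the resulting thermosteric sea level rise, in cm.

Δh = 8.8 cm

Δh = αQ/(ρcₚ) = 2×10⁻⁴ × 1.8×10⁹ / (1027 × 3980) ≈ 0.088074 m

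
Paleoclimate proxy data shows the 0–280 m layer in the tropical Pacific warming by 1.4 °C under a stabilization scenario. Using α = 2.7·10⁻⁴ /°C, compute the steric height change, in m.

0.106 m of thermosteric rise

Δh = αΔT·H = 2.7×10⁻⁴ × 1.4 × 280 = 0.10584 m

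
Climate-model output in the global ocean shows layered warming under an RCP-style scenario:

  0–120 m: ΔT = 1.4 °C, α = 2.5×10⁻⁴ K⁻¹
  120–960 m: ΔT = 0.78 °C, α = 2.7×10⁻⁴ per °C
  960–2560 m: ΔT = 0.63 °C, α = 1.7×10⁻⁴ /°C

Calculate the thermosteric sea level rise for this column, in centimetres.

Δh ≈ 39.0 cm

0–120 m: 1.4 × 120 × 2.5×10⁻⁴ = 0.04200 m
120–960 m: 840 × 0.78 × 2.7×10⁻⁴ = 0.176904 m
960–2560 m: 1.7×10⁻⁴ × 1600 × 0.63 = 0.17136 m
Δh = 0.04200 + 0.176904 + 0.17136 = 0.390264 m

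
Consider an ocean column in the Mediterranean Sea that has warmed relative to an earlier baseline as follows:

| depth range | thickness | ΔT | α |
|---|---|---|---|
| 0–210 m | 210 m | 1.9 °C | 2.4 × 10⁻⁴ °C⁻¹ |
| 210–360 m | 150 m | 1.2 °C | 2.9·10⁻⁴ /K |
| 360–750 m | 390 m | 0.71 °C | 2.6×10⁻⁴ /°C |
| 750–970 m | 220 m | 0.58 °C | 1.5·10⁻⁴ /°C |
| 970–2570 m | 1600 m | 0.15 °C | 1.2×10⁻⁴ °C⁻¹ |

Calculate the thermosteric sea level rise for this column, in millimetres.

0–210 m: 2.4×10⁻⁴ × 1.9 × 210 = 0.09576 m
Layer 2: 1.2 × 150 × 2.9×10⁻⁴ = 0.05220 m
360–750 m: 2.6×10⁻⁴ × 0.71 × 390 = 0.071994 m
Layer 4: 0.58 × 1.5×10⁻⁴ × 220 = 0.01914 m
1600 × 1.2×10⁻⁴ × 0.15 = 0.02880 m
Δh = 0.09576 + 0.05220 + 0.071994 + 0.01914 + 0.02880 = 0.267894 m

Δh = 270 mm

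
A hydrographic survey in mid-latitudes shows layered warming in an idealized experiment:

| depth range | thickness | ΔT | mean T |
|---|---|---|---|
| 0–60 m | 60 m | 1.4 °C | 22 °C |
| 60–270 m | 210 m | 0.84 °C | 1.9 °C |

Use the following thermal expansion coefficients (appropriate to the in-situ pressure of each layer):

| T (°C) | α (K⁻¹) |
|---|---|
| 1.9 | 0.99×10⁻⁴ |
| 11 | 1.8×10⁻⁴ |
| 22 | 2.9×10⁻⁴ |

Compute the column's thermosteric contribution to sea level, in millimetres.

Layer 1 at 22 °C → α = 2.9×10⁻⁴ K⁻¹
Layer 2 at 1.9 °C → α = 0.99×10⁻⁴ K⁻¹
0–60 m: 2.9×10⁻⁴ × 60 × 1.4 = 0.02436 m
Layer 2: 210 × 0.99×10⁻⁴ × 0.84 = 0.0174636 m
Δh = 0.02436 + 0.0174636 = 0.0418236 m

Δh ≈ 42 mm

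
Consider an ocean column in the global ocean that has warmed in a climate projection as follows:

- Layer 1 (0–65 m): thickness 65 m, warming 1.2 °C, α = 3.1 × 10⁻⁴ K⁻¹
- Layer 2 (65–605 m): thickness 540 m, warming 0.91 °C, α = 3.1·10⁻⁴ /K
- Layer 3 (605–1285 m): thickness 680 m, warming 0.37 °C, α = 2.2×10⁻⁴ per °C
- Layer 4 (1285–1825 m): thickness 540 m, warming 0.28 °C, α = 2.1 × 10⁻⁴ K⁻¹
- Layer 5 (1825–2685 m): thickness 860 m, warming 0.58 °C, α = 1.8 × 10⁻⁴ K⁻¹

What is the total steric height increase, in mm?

0–65 m: 3.1×10⁻⁴ × 1.2 × 65 = 0.02418 m
Layer 2: 3.1×10⁻⁴ × 540 × 0.91 = 0.152334 m
605–1285 m: 0.37 × 680 × 2.2×10⁻⁴ = 0.055352 m
2.1×10⁻⁴ × 540 × 0.28 = 0.031752 m
1825–2685 m: 860 × 1.8×10⁻⁴ × 0.58 = 0.089784 m
Δh = 0.02418 + 0.152334 + 0.055352 + 0.031752 + 0.089784 = 0.353402 m

350 mm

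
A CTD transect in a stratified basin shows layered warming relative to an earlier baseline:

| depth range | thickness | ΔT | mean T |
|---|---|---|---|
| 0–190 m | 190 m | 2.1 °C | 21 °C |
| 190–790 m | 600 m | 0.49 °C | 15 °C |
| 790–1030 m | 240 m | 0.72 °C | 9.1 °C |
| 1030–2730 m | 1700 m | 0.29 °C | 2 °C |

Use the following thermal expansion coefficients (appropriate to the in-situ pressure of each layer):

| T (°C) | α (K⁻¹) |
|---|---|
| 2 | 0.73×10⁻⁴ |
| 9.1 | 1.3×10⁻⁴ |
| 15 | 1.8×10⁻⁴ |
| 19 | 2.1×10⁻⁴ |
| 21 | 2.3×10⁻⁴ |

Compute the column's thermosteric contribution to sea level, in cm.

Δh ≈ 20.3 cm

Layer 1 at 21 °C → α = 2.3×10⁻⁴ K⁻¹
Layer 2 at 15 °C → α = 1.8×10⁻⁴ K⁻¹
Layer 3 at 9.1 °C → α = 1.3×10⁻⁴ K⁻¹
Layer 4 at 2 °C → α = 0.73×10⁻⁴ K⁻¹
0–190 m: 2.3×10⁻⁴ × 2.1 × 190 = 0.09177 m
600 × 0.49 × 1.8×10⁻⁴ = 0.05292 m
Layer 3: 1.3×10⁻⁴ × 0.72 × 240 = 0.022464 m
1030–2730 m: 0.29 × 1700 × 0.73×10⁻⁴ = 0.035989 m
Δh = 0.09177 + 0.05292 + 0.022464 + 0.035989 = 0.203143 m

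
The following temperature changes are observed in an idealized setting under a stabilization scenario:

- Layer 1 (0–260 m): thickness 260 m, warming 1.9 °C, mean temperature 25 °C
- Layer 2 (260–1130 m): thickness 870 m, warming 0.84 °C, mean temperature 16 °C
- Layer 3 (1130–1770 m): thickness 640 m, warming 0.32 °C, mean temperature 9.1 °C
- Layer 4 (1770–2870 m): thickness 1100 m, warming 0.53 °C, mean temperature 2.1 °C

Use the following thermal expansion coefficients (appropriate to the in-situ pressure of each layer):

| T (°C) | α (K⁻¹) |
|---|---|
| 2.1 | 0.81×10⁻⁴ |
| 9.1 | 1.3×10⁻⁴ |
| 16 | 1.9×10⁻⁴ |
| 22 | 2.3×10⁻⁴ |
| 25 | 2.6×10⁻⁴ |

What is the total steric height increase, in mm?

Layer 1 at 25 °C → α = 2.6×10⁻⁴ K⁻¹
Layer 2 at 16 °C → α = 1.9×10⁻⁴ K⁻¹
Layer 3 at 9.1 °C → α = 1.3×10⁻⁴ K⁻¹
Layer 4 at 2.1 °C → α = 0.81×10⁻⁴ K⁻¹
0–260 m: 2.6×10⁻⁴ × 260 × 1.9 = 0.12844 m
870 × 1.9×10⁻⁴ × 0.84 = 0.138852 m
Layer 3: 1.3×10⁻⁴ × 0.32 × 640 = 0.026624 m
1770–2870 m: 0.81×10⁻⁴ × 1100 × 0.53 = 0.047223 m
Δh = 0.12844 + 0.138852 + 0.026624 + 0.047223 = 0.341139 m ≈ 341 mm

341 mm of thermosteric rise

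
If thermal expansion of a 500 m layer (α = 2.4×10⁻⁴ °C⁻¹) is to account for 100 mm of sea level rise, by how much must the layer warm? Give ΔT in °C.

0.833 °C

ΔT = Δh/(αH) = 0.1 / (2.4×10⁻⁴ × 500) ≈ 0.8333 °C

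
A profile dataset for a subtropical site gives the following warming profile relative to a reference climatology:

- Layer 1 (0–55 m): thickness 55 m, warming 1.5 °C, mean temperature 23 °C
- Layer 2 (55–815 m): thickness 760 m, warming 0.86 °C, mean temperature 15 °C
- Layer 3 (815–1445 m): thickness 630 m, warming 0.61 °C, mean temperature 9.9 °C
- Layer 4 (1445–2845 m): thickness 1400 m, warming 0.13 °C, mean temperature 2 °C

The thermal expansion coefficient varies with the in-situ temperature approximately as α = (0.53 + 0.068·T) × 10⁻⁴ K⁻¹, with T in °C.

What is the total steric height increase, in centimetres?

Layer 1: α = (0.53 + 0.068×23)×10⁻⁴ = 2.094×10⁻⁴ K⁻¹
Layer 2: α = (0.53 + 0.068×15)×10⁻⁴ = 1.55×10⁻⁴ K⁻¹
Layer 3: α = (0.53 + 0.068×9.9)×10⁻⁴ = 1.2032×10⁻⁴ K⁻¹
Layer 4: α = (0.53 + 0.068×2)×10⁻⁴ = 0.666×10⁻⁴ K⁻¹
0–55 m: 55 × 2.094×10⁻⁴ × 1.5 = 0.0172755 m
55–815 m: 1.55×10⁻⁴ × 0.86 × 760 = 0.101308 m
1.2032×10⁻⁴ × 630 × 0.61 = 0.046238976 m
0.13 × 1400 × 0.666×10⁻⁴ = 0.0121212 m
Δh = 0.0172755 + 0.101308 + 0.046238976 + 0.0121212 = 0.176943676 m

17.7 cm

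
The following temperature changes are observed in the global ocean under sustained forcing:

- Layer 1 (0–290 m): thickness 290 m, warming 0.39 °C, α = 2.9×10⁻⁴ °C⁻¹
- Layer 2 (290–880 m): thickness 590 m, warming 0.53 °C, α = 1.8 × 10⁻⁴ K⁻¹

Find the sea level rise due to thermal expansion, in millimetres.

2.9×10⁻⁴ × 0.39 × 290 = 0.032799 m
Layer 2: 0.53 × 590 × 1.8×10⁻⁴ = 0.056286 m
Δh = 0.032799 + 0.056286 = 0.089085 m ≈ 89.1 mm

89.1 mm of thermosteric rise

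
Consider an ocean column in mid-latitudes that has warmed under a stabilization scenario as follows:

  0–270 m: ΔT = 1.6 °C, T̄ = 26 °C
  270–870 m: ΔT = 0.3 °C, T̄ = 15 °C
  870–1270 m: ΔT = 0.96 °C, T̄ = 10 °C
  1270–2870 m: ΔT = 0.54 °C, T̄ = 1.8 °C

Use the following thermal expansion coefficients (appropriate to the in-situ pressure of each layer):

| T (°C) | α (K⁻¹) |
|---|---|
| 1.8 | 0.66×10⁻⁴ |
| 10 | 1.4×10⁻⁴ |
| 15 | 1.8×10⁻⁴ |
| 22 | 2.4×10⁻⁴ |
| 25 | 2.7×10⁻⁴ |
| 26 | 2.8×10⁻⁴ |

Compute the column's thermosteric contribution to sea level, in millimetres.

about 260 mm

Layer 1 at 26 °C → α = 2.8×10⁻⁴ K⁻¹
Layer 2 at 15 °C → α = 1.8×10⁻⁴ K⁻¹
Layer 3 at 10 °C → α = 1.4×10⁻⁴ K⁻¹
Layer 4 at 1.8 °C → α = 0.66×10⁻⁴ K⁻¹
Layer 1: 2.8×10⁻⁴ × 270 × 1.6 = 0.12096 m
0.3 × 1.8×10⁻⁴ × 600 = 0.03240 m
Layer 3: 0.96 × 1.4×10⁻⁴ × 400 = 0.05376 m
Layer 4: 1600 × 0.66×10⁻⁴ × 0.54 = 0.057024 m
Δh = 0.12096 + 0.03240 + 0.05376 + 0.057024 = 0.264144 m ≈ 260 mm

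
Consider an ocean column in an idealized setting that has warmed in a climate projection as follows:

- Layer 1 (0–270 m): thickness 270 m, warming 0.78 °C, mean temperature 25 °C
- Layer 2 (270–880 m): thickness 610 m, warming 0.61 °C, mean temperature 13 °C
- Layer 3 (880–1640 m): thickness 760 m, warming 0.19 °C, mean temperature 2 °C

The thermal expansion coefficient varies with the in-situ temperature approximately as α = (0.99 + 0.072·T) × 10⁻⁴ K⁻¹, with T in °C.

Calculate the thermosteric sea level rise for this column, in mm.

Δh = 150 mm

Layer 1: α = (0.99 + 0.072×25)×10⁻⁴ = 2.79×10⁻⁴ K⁻¹
Layer 2: α = (0.99 + 0.072×13)×10⁻⁴ = 1.926×10⁻⁴ K⁻¹
Layer 3: α = (0.99 + 0.072×2)×10⁻⁴ = 1.134×10⁻⁴ K⁻¹
0–270 m: 270 × 2.79×10⁻⁴ × 0.78 = 0.0587574 m
Layer 2: 1.926×10⁻⁴ × 0.61 × 610 = 0.07166646 m
760 × 1.134×10⁻⁴ × 0.19 = 0.01637496 m
Δh = 0.0587574 + 0.07166646 + 0.01637496 = 0.14679882 m ≈ 150 mm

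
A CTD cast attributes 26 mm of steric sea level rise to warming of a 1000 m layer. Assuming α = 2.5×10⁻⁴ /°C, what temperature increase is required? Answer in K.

about 0.10 K

ΔT = Δh/(αH) = 0.026 / (2.5×10⁻⁴ × 1000) = 0.1040 K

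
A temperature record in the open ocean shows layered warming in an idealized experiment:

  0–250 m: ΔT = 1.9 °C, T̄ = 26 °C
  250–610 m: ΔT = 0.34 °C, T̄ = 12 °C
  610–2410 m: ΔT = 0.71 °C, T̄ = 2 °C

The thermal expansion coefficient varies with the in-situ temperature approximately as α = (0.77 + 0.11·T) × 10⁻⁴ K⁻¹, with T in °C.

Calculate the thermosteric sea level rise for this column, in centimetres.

Layer 1: α = (0.77 + 0.11×26)×10⁻⁴ = 3.63×10⁻⁴ K⁻¹
Layer 2: α = (0.77 + 0.11×12)×10⁻⁴ = 2.09×10⁻⁴ K⁻¹
Layer 3: α = (0.77 + 0.11×2)×10⁻⁴ = 0.99×10⁻⁴ K⁻¹
0–250 m: 1.9 × 3.63×10⁻⁴ × 250 = 0.172425 m
Layer 2: 360 × 2.09×10⁻⁴ × 0.34 = 0.0255816 m
Layer 3: 0.99×10⁻⁴ × 0.71 × 1800 = 0.126522 m
Δh = 0.172425 + 0.0255816 + 0.126522 = 0.3245286 m

32.5 cm of thermosteric rise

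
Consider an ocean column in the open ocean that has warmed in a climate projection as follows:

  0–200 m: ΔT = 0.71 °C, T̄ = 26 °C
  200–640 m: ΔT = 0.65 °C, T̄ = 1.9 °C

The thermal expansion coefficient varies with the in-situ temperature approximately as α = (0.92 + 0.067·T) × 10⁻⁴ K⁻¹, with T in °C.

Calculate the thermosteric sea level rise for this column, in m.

Layer 1: α = (0.92 + 0.067×26)×10⁻⁴ = 2.662×10⁻⁴ K⁻¹
Layer 2: α = (0.92 + 0.067×1.9)×10⁻⁴ = 1.0473×10⁻⁴ K⁻¹
0.71 × 200 × 2.662×10⁻⁴ = 0.0378004 m
Layer 2: 0.65 × 1.0473×10⁻⁴ × 440 = 0.02995278 m
Δh = 0.0378004 + 0.02995278 = 0.06775318 m ≈ 0.0678 m

Δh = 0.0678 m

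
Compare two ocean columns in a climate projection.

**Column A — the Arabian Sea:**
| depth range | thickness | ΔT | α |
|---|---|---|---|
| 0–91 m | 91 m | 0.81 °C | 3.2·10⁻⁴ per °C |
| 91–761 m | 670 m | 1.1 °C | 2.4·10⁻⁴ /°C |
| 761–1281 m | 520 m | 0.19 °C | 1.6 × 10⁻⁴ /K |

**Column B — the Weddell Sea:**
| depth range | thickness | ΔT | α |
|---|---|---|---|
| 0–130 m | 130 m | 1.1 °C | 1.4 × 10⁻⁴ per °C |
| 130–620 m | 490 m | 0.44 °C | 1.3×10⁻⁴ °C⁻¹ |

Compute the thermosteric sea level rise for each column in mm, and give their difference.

A: 216 mm; B: 48.0 mm; difference 168 mm

A 91 × 0.81 × 3.2×10⁻⁴ = 0.0235872 m
A 2.4×10⁻⁴ × 1.1 × 670 = 0.17688 m
A 761–1281 m: 520 × 1.6×10⁻⁴ × 0.19 = 0.015808 m
A total: 0.2162752 m
B 0–130 m: 130 × 1.1 × 1.4×10⁻⁴ = 0.02002 m
B 1.3×10⁻⁴ × 490 × 0.44 = 0.028028 m
B total: 0.048048 m
Difference: 0.2162752 − 0.048048 = 0.1682272 m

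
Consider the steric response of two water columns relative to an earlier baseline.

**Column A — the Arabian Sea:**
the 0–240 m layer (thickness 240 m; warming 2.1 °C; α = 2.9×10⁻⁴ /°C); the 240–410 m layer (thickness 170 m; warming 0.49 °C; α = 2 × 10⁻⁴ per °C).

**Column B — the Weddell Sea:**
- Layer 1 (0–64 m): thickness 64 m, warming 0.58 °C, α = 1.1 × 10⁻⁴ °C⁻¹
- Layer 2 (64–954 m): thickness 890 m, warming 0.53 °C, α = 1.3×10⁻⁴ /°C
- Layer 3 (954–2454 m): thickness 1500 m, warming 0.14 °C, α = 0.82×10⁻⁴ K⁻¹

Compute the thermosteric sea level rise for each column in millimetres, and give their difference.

A 2.1 × 240 × 2.9×10⁻⁴ = 0.14616 m
A Layer 2: 2×10⁻⁴ × 170 × 0.49 = 0.01666 m
A total: 0.16282 m
B 64 × 0.58 × 1.1×10⁻⁴ = 0.0040832 m
B 64–954 m: 1.3×10⁻⁴ × 890 × 0.53 = 0.061321 m
B Layer 3: 0.82×10⁻⁴ × 0.14 × 1500 = 0.01722 m
B total: 0.0826242 m
Difference: 0.16282 − 0.0826242 = 0.0801958 m

A: 160 mm; B: 83 mm; difference 80 mm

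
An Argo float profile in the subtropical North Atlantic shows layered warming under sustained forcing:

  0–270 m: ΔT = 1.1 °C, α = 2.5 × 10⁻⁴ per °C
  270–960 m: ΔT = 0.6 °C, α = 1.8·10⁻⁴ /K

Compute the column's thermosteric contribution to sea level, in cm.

Layer 1: 270 × 1.1 × 2.5×10⁻⁴ = 0.07425 m
Layer 2: 0.6 × 1.8×10⁻⁴ × 690 = 0.07452 m
Δh = 0.07425 + 0.07452 = 0.14877 m

about 14.9 cm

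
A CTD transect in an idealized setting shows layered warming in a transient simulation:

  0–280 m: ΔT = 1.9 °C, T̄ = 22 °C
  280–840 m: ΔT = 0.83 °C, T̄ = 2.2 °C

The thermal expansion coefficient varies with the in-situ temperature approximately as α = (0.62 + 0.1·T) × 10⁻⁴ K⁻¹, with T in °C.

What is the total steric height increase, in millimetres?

Layer 1: α = (0.62 + 0.1×22)×10⁻⁴ = 2.82×10⁻⁴ K⁻¹
Layer 2: α = (0.62 + 0.1×2.2)×10⁻⁴ = 0.84×10⁻⁴ K⁻¹
1.9 × 2.82×10⁻⁴ × 280 = 0.150024 m
280–840 m: 560 × 0.83 × 0.84×10⁻⁴ = 0.0390432 m
Δh = 0.150024 + 0.0390432 = 0.1890672 m ≈ 190 mm

Δh = 190 mm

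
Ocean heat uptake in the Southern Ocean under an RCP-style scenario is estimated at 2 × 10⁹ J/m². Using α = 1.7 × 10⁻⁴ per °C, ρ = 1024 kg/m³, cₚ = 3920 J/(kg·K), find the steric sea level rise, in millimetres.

84.7 mm

Δh = αQ/(ρcₚ) = 1.7×10⁻⁴ × 2×10⁹ / (1024 × 3920) ≈ 0.084702 m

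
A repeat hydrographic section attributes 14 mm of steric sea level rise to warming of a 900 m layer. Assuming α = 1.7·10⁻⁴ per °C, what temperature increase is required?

0.0915 °C

ΔT = Δh/(αH) = 0.014 / (1.7×10⁻⁴ × 900) ≈ 0.09150 °C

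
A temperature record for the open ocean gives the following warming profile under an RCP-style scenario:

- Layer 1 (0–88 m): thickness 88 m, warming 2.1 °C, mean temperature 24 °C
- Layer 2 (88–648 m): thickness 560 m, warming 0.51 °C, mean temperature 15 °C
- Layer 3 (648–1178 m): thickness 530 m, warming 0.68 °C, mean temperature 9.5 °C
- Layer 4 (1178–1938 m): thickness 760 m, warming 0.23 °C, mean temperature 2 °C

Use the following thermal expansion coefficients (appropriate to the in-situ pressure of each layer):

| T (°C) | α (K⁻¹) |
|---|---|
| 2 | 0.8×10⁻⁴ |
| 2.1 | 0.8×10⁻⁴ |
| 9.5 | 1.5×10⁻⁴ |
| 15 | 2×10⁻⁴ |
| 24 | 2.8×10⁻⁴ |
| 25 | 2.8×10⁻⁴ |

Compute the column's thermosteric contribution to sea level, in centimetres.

18 cm of thermosteric rise

Layer 1 at 24 °C → α = 2.8×10⁻⁴ K⁻¹
Layer 2 at 15 °C → α = 2×10⁻⁴ K⁻¹
Layer 3 at 9.5 °C → α = 1.5×10⁻⁴ K⁻¹
Layer 4 at 2 °C → α = 0.8×10⁻⁴ K⁻¹
0–88 m: 2.1 × 2.8×10⁻⁴ × 88 = 0.051744 m
Layer 2: 2×10⁻⁴ × 0.51 × 560 = 0.05712 m
1.5×10⁻⁴ × 0.68 × 530 = 0.05406 m
0.8×10⁻⁴ × 0.23 × 760 = 0.013984 m
Δh = 0.051744 + 0.05712 + 0.05406 + 0.013984 = 0.176908 m ≈ 18 cm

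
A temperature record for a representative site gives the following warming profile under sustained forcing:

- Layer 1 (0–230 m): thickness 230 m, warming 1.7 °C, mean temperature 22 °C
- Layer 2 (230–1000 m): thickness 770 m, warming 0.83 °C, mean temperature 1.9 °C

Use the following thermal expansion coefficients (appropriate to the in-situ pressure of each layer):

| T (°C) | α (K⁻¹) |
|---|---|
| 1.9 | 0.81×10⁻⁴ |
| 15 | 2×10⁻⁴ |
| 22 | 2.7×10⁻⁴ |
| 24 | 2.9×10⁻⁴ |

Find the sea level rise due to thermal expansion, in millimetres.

Layer 1 at 22 °C → α = 2.7×10⁻⁴ K⁻¹
Layer 2 at 1.9 °C → α = 0.81×10⁻⁴ K⁻¹
Layer 1: 230 × 1.7 × 2.7×10⁻⁴ = 0.10557 m
0.83 × 0.81×10⁻⁴ × 770 = 0.0517671 m
Δh = 0.10557 + 0.0517671 = 0.1573371 m

160 mm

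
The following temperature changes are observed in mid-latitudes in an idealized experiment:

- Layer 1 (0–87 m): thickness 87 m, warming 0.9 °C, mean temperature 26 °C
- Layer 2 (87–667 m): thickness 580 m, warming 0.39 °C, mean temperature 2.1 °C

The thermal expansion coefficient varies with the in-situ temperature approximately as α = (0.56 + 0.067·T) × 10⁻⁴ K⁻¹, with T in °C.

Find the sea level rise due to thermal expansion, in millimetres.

33.9 mm

Layer 1: α = (0.56 + 0.067×26)×10⁻⁴ = 2.302×10⁻⁴ K⁻¹
Layer 2: α = (0.56 + 0.067×2.1)×10⁻⁴ = 0.7007×10⁻⁴ K⁻¹
87 × 0.9 × 2.302×10⁻⁴ = 0.01802466 m
Layer 2: 580 × 0.7007×10⁻⁴ × 0.39 = 0.015849834 m
Δh = 0.01802466 + 0.015849834 = 0.033874494 m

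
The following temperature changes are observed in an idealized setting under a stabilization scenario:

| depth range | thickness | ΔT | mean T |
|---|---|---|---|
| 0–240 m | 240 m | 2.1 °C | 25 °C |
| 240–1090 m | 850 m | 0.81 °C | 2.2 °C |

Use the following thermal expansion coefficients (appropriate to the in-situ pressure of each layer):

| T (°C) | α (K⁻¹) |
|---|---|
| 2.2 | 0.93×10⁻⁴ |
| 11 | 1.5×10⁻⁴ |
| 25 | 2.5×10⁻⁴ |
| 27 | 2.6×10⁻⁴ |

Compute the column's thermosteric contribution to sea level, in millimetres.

Layer 1 at 25 °C → α = 2.5×10⁻⁴ K⁻¹
Layer 2 at 2.2 °C → α = 0.93×10⁻⁴ K⁻¹
Layer 1: 240 × 2.1 × 2.5×10⁻⁴ = 0.12600 m
Layer 2: 0.93×10⁻⁴ × 0.81 × 850 = 0.0640305 m
Δh = 0.12600 + 0.0640305 = 0.1900305 m

190 mm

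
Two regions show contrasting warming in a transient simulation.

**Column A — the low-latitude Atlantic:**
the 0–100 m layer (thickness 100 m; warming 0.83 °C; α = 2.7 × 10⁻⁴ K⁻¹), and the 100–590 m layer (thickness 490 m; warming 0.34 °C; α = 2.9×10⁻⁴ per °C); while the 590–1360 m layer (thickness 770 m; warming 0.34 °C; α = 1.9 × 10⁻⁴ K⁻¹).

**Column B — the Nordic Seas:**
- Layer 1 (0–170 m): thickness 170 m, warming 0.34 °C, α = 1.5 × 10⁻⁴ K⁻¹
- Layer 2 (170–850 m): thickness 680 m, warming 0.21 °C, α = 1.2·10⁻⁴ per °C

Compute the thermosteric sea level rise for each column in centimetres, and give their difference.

A 2.7×10⁻⁴ × 0.83 × 100 = 0.02241 m
A 100–590 m: 490 × 2.9×10⁻⁴ × 0.34 = 0.048314 m
A 590–1360 m: 0.34 × 770 × 1.9×10⁻⁴ = 0.049742 m
A total: 0.120466 m
B 170 × 1.5×10⁻⁴ × 0.34 = 0.00867 m
B 0.21 × 680 × 1.2×10⁻⁴ = 0.017136 m
B total: 0.025806 m
Difference: 0.120466 − 0.025806 = 0.09466 m

A: 12.0 cm; B: 2.58 cm; difference 9.47 cm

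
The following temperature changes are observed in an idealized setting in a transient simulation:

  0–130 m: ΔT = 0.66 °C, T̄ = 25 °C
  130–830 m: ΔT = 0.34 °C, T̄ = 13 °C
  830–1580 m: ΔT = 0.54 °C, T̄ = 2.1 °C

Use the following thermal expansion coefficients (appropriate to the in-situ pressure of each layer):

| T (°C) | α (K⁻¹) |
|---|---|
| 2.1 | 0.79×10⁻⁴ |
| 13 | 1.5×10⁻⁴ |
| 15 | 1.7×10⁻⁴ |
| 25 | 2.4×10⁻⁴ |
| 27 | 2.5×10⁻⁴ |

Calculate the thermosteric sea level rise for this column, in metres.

Δh = 0.0883 m

Layer 1 at 25 °C → α = 2.4×10⁻⁴ K⁻¹
Layer 2 at 13 °C → α = 1.5×10⁻⁴ K⁻¹
Layer 3 at 2.1 °C → α = 0.79×10⁻⁴ K⁻¹
2.4×10⁻⁴ × 130 × 0.66 = 0.020592 m
Layer 2: 1.5×10⁻⁴ × 700 × 0.34 = 0.03570 m
750 × 0.79×10⁻⁴ × 0.54 = 0.031995 m
Δh = 0.020592 + 0.03570 + 0.031995 = 0.088287 m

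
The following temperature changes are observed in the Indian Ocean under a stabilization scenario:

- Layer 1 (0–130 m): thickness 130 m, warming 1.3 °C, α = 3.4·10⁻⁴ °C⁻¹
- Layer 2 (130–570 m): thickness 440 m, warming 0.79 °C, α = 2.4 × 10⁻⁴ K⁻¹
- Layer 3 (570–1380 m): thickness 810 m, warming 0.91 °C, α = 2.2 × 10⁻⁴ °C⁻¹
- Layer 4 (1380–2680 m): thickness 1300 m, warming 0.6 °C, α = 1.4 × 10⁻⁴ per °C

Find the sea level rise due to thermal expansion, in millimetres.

0–130 m: 3.4×10⁻⁴ × 1.3 × 130 = 0.05746 m
130–570 m: 440 × 0.79 × 2.4×10⁻⁴ = 0.083424 m
570–1380 m: 2.2×10⁻⁴ × 810 × 0.91 = 0.162162 m
1380–2680 m: 1300 × 1.4×10⁻⁴ × 0.6 = 0.10920 m
Δh = 0.05746 + 0.083424 + 0.162162 + 0.10920 = 0.412246 m

410 mm of thermosteric rise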